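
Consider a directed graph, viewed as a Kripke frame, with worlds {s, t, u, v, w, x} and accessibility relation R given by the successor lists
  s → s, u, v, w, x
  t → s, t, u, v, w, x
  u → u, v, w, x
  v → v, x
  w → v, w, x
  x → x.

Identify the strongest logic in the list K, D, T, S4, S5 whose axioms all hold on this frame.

Serial (axiom D): yes — every world has a successor (e.g. s R s).
Reflexive (axiom T): yes — every world is R-related to itself.
Transitive (axiom 4): yes — every two-step R-path is closed by a direct edge.
Euclidean (axiom 5): no — s R v and s R u, but not v R u.
So F validates K, D, T, S4; S5 would additionally require R to be Euclidean. The strongest is S4.

S4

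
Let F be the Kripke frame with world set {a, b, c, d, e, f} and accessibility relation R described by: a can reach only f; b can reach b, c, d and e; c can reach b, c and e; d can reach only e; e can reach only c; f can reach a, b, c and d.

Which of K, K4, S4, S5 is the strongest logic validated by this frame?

Transitive (axiom 4): no — a R f and f R b, but not a R b.
Reflexive (axiom T): no — a is not related to itself.
Euclidean (axiom 5): no — b R c and b R d, but not c R d.
So F validates K; K4 would additionally require R to be transitive. The strongest is K.

K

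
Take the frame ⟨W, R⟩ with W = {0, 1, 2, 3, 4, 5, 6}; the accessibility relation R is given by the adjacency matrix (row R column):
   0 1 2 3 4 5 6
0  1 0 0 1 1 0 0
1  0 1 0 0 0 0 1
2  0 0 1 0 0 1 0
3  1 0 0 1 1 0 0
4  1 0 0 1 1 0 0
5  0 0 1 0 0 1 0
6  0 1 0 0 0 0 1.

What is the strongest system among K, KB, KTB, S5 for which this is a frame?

Symmetric (axiom B): yes — every pair in R has its reverse in R.
Reflexive (axiom T): yes — every world is R-related to itself.
Euclidean (axiom 5): yes — any two successors of a common world are R-related.
So F validates K, KB, KTB, S5. The strongest is S5.

S5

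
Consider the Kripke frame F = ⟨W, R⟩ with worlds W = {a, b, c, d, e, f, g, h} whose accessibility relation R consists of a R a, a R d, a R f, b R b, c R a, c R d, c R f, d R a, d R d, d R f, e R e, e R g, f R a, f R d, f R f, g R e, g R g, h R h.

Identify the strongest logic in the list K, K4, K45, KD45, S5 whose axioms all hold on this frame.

Transitive (axiom 4): yes — every two-step R-path is closed by a direct edge.
Euclidean (axiom 5): yes — any two successors of a common world are R-related.
Serial (axiom D): yes — every world has a successor (e.g. a R a).
Reflexive (axiom T): no — c is not related to itself.
So F validates K, K4, K45, KD45; S5 would additionally require R to be reflexive. The strongest is KD45.

KD45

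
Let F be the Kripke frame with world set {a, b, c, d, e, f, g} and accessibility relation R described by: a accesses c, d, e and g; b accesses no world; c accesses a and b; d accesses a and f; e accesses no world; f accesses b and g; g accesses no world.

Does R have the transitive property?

No

Transitive: no — a R c and c R b, but not a R b.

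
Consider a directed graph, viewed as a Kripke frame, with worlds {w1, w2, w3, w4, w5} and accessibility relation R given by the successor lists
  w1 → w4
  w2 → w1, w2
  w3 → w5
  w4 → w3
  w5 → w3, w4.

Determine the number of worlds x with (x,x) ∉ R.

4

Enumerating: w1, w3, w4, w5.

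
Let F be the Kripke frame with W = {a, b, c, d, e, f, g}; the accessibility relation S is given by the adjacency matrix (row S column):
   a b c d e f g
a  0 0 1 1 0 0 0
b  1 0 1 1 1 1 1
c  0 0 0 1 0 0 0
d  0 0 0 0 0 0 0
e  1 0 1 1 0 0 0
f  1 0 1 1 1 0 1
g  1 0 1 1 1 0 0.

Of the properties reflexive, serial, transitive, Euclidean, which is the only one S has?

transitive

Reflexive: no — a is not related to itself.
Serial: no — d has no S-successor.
Transitive: yes — every two-step S-path is closed by a direct edge.
Euclidean: no — a S d and a S c, but not d S c.
Only transitive holds.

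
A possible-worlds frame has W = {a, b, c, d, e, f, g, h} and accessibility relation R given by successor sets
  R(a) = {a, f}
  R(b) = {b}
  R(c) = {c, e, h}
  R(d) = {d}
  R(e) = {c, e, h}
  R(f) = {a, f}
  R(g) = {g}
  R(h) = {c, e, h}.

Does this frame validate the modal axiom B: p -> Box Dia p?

Yes

The schema B characterises exactly the symmetric frames.
Symmetric: yes — every pair in R has its reverse in R.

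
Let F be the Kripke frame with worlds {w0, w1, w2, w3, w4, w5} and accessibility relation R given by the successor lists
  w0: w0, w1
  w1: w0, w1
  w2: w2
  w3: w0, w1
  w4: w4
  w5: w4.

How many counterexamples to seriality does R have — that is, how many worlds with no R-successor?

R is serial; there are no such worlds.

0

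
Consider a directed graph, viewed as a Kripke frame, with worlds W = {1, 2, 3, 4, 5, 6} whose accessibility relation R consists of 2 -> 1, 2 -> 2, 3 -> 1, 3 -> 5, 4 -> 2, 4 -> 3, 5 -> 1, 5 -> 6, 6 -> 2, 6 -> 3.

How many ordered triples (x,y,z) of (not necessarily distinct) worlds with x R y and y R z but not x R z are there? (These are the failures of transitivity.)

9

Enumerating: (3,5,6), (4,2,1), (4,3,1), (4,3,5), (5,6,2), (5,6,3), (6,2,1), (6,3,1), (6,3,5).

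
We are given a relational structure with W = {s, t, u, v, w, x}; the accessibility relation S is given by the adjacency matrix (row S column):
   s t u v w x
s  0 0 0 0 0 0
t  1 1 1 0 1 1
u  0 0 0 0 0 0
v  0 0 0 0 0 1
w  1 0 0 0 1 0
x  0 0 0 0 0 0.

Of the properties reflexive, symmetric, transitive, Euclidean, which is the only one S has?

transitive

Reflexive: no — s is not related to itself.
Symmetric: no — t S s but not s S t.
Transitive: yes — every two-step S-path is closed by a direct edge.
Euclidean: no — t S s and t S u, but not s S u.
Only transitive holds.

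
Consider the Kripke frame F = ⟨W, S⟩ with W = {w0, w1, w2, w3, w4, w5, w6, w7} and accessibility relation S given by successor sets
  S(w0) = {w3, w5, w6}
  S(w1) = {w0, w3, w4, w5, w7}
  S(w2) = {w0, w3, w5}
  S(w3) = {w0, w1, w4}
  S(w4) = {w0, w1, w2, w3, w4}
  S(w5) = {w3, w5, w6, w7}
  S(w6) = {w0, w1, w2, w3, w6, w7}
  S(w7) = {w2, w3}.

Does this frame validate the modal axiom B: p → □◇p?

The schema B characterises exactly the symmetric frames.
Symmetric: no — w0 S w5 but not w5 S w0.

No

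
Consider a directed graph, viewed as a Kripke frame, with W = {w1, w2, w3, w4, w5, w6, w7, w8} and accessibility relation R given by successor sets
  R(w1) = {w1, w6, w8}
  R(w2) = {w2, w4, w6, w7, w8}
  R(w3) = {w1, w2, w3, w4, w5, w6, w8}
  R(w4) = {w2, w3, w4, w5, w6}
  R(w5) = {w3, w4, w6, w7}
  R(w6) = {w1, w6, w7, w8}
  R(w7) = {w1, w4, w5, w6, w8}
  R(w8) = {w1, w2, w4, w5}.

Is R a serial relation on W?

Yes

Serial: yes — every world has a successor (e.g. w1 R w1).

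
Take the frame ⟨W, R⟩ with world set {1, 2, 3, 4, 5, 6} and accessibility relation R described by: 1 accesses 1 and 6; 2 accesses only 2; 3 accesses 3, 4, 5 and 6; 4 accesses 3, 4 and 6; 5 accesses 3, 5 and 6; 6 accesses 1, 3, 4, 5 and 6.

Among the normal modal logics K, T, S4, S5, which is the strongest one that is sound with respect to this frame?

T

Reflexive (axiom T): yes — every world is R-related to itself.
Transitive (axiom 4): no — 1 R 6 and 6 R 3, but not 1 R 3.
Euclidean (axiom 5): no — 3 R 4 and 3 R 5, but not 4 R 5.
So F validates K, T; S4 would additionally require R to be transitive. The strongest is T.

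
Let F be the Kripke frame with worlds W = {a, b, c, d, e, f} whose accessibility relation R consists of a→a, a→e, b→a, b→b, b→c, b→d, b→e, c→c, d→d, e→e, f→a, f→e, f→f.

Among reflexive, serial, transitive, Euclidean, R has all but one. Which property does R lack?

Reflexive: yes — every world is R-related to itself.
Serial: yes — every world has a successor (e.g. a R a).
Transitive: yes — every two-step R-path is closed by a direct edge.
Euclidean: no — b R a and b R c, but not a R c.
Only Euclidean fails.

Euclidean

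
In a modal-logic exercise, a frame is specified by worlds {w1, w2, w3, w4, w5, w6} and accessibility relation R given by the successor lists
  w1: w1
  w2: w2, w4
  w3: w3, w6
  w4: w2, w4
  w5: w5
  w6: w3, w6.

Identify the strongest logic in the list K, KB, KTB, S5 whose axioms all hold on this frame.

Symmetric (axiom B): yes — every pair in R has its reverse in R.
Reflexive (axiom T): yes — every world is R-related to itself.
Euclidean (axiom 5): yes — any two successors of a common world are R-related.
So F validates K, KB, KTB, S5. The strongest is S5.

S5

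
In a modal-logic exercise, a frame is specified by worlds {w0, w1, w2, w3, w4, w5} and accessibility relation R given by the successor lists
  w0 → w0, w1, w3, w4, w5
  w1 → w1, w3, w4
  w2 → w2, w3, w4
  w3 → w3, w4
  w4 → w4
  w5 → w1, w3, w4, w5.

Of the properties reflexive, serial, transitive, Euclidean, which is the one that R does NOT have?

Reflexive: yes — every world is R-related to itself.
Serial: yes — every world has a successor (e.g. w0 R w0).
Transitive: yes — every two-step R-path is closed by a direct edge.
Euclidean: no — w0 R w1 and w0 R w5, but not w1 R w5.
Only Euclidean fails.

Euclidean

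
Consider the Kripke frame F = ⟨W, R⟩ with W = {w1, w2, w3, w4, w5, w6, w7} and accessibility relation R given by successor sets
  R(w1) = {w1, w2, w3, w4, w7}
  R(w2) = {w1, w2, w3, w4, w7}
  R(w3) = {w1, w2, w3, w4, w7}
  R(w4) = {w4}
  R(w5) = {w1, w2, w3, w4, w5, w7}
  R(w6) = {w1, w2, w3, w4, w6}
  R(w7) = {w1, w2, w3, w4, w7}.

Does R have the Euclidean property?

Euclidean: no — w1 R w4 and w1 R w2, but not w4 R w2.

No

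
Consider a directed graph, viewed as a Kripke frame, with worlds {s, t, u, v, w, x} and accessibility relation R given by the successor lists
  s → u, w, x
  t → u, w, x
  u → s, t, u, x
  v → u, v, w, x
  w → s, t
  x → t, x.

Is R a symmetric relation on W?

No

Symmetric: no — s R x but not x R s.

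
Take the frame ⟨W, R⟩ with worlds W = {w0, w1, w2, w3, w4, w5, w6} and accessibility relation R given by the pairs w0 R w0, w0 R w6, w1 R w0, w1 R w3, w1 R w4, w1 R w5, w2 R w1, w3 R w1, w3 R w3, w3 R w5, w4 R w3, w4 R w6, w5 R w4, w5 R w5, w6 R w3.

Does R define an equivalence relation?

Reflexive: no — w1 is not related to itself.
Symmetric: no — w0 R w6 but not w6 R w0.
Transitive: no — w0 R w6 and w6 R w3, but not w0 R w3.
So R is not an equivalence relation.

No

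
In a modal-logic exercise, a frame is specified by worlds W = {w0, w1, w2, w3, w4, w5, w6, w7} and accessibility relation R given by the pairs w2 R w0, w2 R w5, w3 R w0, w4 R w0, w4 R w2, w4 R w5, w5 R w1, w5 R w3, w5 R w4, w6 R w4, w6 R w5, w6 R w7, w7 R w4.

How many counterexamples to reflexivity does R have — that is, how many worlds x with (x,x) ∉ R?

Enumerating: w0, w1, w2, w3, w4, w5, w6, w7.

8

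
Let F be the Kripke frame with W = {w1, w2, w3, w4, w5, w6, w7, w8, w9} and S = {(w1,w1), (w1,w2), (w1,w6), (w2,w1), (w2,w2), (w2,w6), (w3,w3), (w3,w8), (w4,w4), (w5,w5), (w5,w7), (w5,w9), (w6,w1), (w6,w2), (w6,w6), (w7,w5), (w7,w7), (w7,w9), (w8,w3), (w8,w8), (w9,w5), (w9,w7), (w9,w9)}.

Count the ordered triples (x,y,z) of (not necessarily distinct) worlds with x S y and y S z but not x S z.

S is transitive; there are no such tuples.

0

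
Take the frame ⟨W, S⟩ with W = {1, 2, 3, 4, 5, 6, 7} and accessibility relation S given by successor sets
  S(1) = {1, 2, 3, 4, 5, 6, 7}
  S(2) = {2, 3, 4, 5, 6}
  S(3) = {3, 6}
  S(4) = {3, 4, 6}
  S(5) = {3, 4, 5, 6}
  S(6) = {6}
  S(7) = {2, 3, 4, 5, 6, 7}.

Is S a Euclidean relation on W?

No

Euclidean: no — 1 S 2 and 1 S 7, but not 2 S 7.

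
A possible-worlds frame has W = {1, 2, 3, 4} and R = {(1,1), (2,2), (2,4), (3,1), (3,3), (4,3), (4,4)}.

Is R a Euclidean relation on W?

No

Euclidean: no — 2 R 4 and 2 R 2, but not 4 R 2.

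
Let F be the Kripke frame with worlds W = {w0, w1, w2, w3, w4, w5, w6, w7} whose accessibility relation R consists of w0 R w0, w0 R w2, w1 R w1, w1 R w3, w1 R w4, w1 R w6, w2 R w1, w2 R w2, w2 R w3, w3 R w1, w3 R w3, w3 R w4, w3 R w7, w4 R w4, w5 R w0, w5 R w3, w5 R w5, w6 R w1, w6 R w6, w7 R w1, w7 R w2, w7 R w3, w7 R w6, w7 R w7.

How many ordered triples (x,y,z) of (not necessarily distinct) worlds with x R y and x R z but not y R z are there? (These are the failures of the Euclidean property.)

Enumerating: (w0,w2,w0), (w1,w3,w6), (w1,w4,w1), (w1,w4,w3), (w1,w4,w6), (w1,w6,w3), (w1,w6,w4), (w2,w1,w2), (w2,w3,w2), (w3,w1,w7), (w3,w4,w1), (w3,w4,w3), … and 15 more.
Total: 27.

27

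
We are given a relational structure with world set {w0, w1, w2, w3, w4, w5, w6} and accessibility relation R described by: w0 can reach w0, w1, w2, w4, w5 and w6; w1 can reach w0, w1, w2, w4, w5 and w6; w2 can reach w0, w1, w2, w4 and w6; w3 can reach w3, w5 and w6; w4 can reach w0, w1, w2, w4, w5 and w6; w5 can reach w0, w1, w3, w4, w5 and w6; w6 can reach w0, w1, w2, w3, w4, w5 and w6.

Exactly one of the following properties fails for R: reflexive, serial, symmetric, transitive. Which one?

transitive

Reflexive: yes — every world is R-related to itself.
Serial: yes — every world has a successor (e.g. w0 R w0).
Symmetric: yes — every pair in R has its reverse in R.
Transitive: no — w0 R w5 and w5 R w3, but not w0 R w3.
Only transitive fails.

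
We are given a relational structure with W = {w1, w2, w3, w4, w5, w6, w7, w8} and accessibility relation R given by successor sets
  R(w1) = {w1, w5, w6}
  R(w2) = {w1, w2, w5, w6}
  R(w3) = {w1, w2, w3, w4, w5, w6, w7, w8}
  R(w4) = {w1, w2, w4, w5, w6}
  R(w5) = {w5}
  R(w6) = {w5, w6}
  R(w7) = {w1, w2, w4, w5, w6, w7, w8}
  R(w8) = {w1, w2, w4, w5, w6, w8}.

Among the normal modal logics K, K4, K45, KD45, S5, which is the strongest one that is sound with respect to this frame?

K4

Transitive (axiom 4): yes — every two-step R-path is closed by a direct edge.
Euclidean (axiom 5): no — w1 R w5 and w1 R w6, but not w5 R w6.
Serial (axiom D): yes — every world has a successor (e.g. w1 R w1).
Reflexive (axiom T): yes — every world is R-related to itself.
So F validates K, K4; K45 would additionally require R to be Euclidean. The strongest is K4.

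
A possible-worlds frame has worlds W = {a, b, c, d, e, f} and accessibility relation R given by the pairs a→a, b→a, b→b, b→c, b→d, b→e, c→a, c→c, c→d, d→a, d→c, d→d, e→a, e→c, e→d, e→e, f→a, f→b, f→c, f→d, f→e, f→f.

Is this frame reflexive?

Reflexive: yes — every world is R-related to itself.

Yes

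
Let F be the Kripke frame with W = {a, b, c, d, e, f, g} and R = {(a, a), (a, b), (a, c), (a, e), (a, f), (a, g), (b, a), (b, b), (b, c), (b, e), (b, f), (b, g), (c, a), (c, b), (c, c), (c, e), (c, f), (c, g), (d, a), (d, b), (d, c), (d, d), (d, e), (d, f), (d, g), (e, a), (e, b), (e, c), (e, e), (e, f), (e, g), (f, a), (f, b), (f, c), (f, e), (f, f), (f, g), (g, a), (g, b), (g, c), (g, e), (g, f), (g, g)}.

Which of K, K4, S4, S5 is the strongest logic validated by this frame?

Transitive (axiom 4): yes — every two-step R-path is closed by a direct edge.
Reflexive (axiom T): yes — every world is R-related to itself.
Euclidean (axiom 5): no — d R a and d R d, but not a R d.
So F validates K, K4, S4; S5 would additionally require R to be Euclidean. The strongest is S4.

S4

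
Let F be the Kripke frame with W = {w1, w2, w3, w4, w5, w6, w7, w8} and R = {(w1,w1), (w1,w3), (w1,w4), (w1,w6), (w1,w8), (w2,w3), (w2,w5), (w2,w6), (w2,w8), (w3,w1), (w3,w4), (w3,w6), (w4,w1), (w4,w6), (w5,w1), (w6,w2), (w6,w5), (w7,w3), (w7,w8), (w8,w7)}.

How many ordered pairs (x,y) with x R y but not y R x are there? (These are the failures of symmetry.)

Enumerating: (w1,w6), (w1,w8), (w2,w3), (w2,w5), (w2,w8), (w3,w4), (w3,w6), (w4,w6), (w5,w1), (w6,w5), (w7,w3).

11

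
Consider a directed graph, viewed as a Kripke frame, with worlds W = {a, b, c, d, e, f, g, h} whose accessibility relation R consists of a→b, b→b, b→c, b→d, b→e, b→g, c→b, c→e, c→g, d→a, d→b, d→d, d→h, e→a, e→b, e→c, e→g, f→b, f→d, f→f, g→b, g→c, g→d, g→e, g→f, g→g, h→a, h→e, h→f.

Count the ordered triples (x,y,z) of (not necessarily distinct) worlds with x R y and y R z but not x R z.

40

Enumerating: (a,b,c), (a,b,d), (a,b,e), (a,b,g), (b,d,a), (b,d,h), (b,e,a), (b,g,f), (c,b,c), (c,b,d), (c,e,a), (c,e,c), … and 28 more.
Total: 40.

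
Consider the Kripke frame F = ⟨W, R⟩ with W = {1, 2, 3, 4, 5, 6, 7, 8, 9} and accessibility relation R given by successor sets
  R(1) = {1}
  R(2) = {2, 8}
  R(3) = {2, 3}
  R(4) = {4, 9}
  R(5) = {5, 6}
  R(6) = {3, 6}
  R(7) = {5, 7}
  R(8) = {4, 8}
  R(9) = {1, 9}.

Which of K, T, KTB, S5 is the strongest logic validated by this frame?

Reflexive (axiom T): yes — every world is R-related to itself.
Symmetric (axiom B): no — 2 R 8 but not 8 R 2.
Euclidean (axiom 5): no — 2 R 8 and 2 R 2, but not 8 R 2.
So F validates K, T; KTB would additionally require R to be symmetric. The strongest is T.

T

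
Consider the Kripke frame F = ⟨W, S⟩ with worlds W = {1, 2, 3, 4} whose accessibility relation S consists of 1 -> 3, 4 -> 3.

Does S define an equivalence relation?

Reflexive: no — 1 is not related to itself.
Symmetric: no — 1 S 3 but not 3 S 1.
Transitive: yes — every two-step S-path is closed by a direct edge.
So S is not an equivalence relation.

No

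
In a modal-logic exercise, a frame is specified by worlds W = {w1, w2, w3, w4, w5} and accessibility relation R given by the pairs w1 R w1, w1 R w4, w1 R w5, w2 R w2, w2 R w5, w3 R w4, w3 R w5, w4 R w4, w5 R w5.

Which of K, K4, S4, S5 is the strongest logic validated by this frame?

K4

Transitive (axiom 4): yes — every two-step R-path is closed by a direct edge.
Reflexive (axiom T): no — w3 is not related to itself.
Euclidean (axiom 5): no — w1 R w4 and w1 R w5, but not w4 R w5.
So F validates K, K4; S4 would additionally require R to be reflexive. The strongest is K4.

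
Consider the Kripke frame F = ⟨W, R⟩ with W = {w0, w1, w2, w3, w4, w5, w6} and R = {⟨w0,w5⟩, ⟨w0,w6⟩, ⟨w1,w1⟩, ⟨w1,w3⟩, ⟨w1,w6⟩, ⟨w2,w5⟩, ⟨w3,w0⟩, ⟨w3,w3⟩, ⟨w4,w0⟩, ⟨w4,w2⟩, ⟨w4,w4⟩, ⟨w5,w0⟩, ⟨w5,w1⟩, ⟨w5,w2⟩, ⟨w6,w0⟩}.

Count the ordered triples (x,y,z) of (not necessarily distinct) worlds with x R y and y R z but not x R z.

21

Enumerating: (w0,w5,w0), (w0,w5,w1), (w0,w5,w2), (w0,w6,w0), (w1,w3,w0), (w1,w6,w0), (w2,w5,w0), (w2,w5,w1), (w2,w5,w2), (w3,w0,w5), (w3,w0,w6), (w4,w0,w5), … and 9 more.
Total: 21.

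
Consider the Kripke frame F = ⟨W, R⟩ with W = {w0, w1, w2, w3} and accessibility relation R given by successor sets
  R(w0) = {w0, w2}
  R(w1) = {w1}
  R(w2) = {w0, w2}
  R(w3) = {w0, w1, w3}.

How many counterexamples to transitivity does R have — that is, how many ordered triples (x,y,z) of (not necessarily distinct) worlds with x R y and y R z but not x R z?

Enumerating: (w3,w0,w2).

1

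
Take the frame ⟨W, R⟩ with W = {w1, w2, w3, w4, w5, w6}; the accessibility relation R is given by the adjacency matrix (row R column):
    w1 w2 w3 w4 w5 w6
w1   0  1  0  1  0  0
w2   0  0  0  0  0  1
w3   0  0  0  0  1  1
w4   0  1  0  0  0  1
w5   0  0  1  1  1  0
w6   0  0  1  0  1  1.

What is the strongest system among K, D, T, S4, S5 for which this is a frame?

Serial (axiom D): yes — every world has a successor (e.g. w1 R w2).
Reflexive (axiom T): no — w1 is not related to itself.
Transitive (axiom 4): no — w1 R w2 and w2 R w6, but not w1 R w6.
Euclidean (axiom 5): no — w1 R w2 and w1 R w4, but not w2 R w4.
So F validates K, D; T would additionally require R to be reflexive. The strongest is D.

D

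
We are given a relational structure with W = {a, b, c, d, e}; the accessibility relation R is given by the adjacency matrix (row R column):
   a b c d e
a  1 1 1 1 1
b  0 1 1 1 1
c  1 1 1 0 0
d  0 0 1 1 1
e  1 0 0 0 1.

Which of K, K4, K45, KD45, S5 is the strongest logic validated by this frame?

Transitive (axiom 4): no — b R c and c R a, but not b R a.
Euclidean (axiom 5): no — a R c and a R d, but not c R d.
Serial (axiom D): yes — every world has a successor (e.g. a R a).
Reflexive (axiom T): yes — every world is R-related to itself.
So F validates K; K4 would additionally require R to be transitive. The strongest is K.

K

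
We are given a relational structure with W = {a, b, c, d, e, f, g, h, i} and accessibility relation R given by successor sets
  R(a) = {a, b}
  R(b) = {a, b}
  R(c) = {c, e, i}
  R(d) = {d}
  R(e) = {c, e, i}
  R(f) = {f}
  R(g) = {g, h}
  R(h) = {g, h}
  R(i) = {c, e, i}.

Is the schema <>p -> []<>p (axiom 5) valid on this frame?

The schema 5 characterises exactly the Euclidean frames.
Euclidean: yes — any two successors of a common world are R-related.

Yes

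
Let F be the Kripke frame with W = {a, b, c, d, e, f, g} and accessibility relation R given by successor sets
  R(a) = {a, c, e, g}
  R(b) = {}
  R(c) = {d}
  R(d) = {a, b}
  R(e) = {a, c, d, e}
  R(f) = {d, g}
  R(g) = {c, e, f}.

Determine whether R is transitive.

Transitive: no — a R c and c R d, but not a R d.

No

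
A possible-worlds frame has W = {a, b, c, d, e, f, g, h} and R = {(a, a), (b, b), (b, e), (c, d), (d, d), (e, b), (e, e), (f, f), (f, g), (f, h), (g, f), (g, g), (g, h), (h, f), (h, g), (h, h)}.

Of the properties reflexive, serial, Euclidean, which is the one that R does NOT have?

reflexive

Reflexive: no — c is not related to itself.
Serial: yes — every world has a successor (e.g. a R a).
Euclidean: yes — any two successors of a common world are R-related.
Only reflexive fails.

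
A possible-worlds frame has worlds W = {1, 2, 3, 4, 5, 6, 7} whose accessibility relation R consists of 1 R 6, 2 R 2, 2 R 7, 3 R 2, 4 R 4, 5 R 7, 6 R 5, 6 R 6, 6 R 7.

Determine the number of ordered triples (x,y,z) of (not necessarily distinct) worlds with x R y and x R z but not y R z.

Enumerating: (2,7,2), (2,7,7), (5,7,7), (6,5,5), (6,5,6), (6,7,5), (6,7,6), (6,7,7).

8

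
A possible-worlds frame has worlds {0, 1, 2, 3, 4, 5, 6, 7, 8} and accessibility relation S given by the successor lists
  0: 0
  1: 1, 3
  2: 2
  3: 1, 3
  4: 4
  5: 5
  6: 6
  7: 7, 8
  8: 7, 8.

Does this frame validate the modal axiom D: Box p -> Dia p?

Yes

By correspondence theory, D is valid on a frame iff S is serial.
Serial: yes — every world has a successor (e.g. 0 S 0).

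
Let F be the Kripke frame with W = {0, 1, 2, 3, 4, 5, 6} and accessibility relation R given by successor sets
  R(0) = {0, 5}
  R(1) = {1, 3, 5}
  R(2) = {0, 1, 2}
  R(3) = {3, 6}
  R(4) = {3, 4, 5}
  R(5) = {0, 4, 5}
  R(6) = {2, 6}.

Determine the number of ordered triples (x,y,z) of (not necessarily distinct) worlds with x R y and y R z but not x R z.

Enumerating: (0,5,4), (1,3,6), (1,5,0), (1,5,4), (2,0,5), (2,1,3), (2,1,5), (3,6,2), (4,3,6), (4,5,0), (5,4,3), (6,2,0), (6,2,1).

13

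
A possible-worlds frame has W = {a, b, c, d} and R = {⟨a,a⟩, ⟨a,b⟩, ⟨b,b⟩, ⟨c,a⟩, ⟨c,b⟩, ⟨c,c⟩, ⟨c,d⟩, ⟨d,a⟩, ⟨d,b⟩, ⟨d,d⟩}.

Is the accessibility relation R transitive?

Transitive: yes — every two-step R-path is closed by a direct edge.

Yes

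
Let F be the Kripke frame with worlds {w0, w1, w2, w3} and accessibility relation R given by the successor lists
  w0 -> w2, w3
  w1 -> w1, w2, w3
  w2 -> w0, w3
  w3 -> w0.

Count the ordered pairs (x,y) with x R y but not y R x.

Enumerating: (w1,w2), (w1,w3), (w2,w3).

3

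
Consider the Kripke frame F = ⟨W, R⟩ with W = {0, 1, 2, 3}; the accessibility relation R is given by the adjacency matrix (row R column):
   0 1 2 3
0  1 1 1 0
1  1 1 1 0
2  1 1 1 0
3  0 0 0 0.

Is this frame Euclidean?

Euclidean: yes — any two successors of a common world are R-related.

Yes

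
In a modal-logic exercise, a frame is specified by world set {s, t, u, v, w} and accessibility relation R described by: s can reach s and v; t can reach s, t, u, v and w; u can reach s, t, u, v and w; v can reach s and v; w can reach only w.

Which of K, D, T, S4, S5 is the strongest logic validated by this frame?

S4

Serial (axiom D): yes — every world has a successor (e.g. s R s).
Reflexive (axiom T): yes — every world is R-related to itself.
Transitive (axiom 4): yes — every two-step R-path is closed by a direct edge.
Euclidean (axiom 5): no — t R s and t R u, but not s R u.
So F validates K, D, T, S4; S5 would additionally require R to be Euclidean. The strongest is S4.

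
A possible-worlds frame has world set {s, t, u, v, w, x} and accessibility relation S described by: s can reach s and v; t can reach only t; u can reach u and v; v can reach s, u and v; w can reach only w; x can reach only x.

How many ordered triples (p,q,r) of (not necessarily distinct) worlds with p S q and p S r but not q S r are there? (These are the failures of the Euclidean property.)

2

Enumerating: (v,s,u), (v,u,s).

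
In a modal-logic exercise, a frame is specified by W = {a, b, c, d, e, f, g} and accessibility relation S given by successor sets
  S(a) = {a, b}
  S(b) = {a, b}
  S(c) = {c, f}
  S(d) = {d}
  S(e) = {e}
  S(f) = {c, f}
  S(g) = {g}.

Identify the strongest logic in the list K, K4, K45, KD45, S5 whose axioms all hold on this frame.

Transitive (axiom 4): yes — every two-step S-path is closed by a direct edge.
Euclidean (axiom 5): yes — any two successors of a common world are S-related.
Serial (axiom D): yes — every world has a successor (e.g. a S a).
Reflexive (axiom T): yes — every world is S-related to itself.
So F validates K, K4, K45, KD45, S5. The strongest is S5.

S5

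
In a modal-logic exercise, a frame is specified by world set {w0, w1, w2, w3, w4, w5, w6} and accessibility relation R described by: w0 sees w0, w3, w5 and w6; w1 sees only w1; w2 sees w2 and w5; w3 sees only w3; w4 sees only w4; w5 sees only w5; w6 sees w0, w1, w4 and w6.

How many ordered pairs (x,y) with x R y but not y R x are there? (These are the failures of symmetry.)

5

Enumerating: (w0,w3), (w0,w5), (w2,w5), (w6,w1), (w6,w4).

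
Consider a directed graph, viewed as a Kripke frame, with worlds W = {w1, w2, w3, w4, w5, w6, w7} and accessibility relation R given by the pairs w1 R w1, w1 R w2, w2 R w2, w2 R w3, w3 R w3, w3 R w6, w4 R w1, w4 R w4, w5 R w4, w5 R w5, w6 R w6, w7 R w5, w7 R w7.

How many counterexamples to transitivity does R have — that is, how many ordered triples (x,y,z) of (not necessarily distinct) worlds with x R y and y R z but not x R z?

5

Enumerating: (w1,w2,w3), (w2,w3,w6), (w4,w1,w2), (w5,w4,w1), (w7,w5,w4).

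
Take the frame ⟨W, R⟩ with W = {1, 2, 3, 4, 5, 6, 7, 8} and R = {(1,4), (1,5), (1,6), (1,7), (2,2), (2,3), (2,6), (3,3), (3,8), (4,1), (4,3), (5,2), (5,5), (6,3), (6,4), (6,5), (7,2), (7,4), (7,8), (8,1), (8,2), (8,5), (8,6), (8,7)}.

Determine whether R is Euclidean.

Euclidean: no — 1 R 4 and 1 R 5, but not 4 R 5.

No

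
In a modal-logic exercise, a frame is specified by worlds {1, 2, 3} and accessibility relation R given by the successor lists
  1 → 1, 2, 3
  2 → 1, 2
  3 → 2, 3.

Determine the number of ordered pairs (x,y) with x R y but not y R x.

2

Enumerating: (1,3), (3,2).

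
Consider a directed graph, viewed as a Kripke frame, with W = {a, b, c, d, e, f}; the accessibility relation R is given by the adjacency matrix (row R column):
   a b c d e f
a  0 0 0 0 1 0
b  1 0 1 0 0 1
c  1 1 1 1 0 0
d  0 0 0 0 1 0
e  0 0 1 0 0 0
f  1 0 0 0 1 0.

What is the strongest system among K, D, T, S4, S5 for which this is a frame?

D

Serial (axiom D): yes — every world has a successor (e.g. a R e).
Reflexive (axiom T): no — a is not related to itself.
Transitive (axiom 4): no — a R e and e R c, but not a R c.
Euclidean (axiom 5): no — b R a and b R c, but not a R c.
So F validates K, D; T would additionally require R to be reflexive. The strongest is D.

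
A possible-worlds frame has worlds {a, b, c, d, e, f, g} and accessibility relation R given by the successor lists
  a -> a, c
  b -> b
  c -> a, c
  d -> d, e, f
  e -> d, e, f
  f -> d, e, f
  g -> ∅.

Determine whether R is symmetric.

Yes

Symmetric: yes — every pair in R has its reverse in R.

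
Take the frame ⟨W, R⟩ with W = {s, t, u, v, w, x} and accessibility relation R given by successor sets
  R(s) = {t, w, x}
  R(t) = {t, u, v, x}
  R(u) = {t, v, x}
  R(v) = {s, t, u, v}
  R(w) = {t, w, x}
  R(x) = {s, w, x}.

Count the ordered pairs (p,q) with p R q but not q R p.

6

Enumerating: (s,t), (s,w), (t,x), (u,x), (v,s), (w,t).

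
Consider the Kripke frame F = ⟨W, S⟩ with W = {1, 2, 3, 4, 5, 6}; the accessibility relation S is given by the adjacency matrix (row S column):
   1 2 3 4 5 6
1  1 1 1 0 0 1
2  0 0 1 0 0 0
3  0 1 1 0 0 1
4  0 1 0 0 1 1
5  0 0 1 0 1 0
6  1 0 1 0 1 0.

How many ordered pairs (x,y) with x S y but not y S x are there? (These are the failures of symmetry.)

7

Enumerating: (1,2), (1,3), (4,2), (4,5), (4,6), (5,3), (6,5).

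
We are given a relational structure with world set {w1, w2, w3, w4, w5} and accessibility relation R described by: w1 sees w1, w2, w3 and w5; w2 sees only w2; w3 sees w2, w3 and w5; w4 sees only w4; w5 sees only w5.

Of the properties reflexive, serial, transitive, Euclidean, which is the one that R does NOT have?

Reflexive: yes — every world is R-related to itself.
Serial: yes — every world has a successor (e.g. w1 R w1).
Transitive: yes — every two-step R-path is closed by a direct edge.
Euclidean: no — w1 R w2 and w1 R w3, but not w2 R w3.
Only Euclidean fails.

Euclidean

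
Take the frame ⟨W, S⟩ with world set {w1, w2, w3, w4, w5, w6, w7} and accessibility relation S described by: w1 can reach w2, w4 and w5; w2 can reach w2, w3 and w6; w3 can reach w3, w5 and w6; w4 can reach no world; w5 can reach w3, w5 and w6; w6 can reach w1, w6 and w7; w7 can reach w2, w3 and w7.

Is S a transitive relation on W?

No

Transitive: no — w1 S w2 and w2 S w3, but not w1 S w3.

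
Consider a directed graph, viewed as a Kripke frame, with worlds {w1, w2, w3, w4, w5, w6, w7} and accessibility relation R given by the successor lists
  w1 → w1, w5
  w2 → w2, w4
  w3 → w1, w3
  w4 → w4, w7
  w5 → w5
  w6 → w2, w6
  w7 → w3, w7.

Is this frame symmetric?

No

Symmetric: no — w1 R w5 but not w5 R w1.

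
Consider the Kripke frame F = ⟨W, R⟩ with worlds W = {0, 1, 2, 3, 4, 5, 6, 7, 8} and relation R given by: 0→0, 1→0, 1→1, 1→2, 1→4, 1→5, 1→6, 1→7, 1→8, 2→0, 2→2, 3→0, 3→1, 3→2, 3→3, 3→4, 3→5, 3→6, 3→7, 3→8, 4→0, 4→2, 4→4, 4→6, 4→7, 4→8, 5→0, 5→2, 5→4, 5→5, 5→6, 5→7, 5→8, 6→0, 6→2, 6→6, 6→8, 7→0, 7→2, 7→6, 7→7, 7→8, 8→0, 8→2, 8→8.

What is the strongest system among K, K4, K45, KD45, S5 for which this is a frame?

Transitive (axiom 4): yes — every two-step R-path is closed by a direct edge.
Euclidean (axiom 5): no — 1 R 0 and 1 R 2, but not 0 R 2.
Serial (axiom D): yes — every world has a successor (e.g. 0 R 0).
Reflexive (axiom T): yes — every world is R-related to itself.
So F validates K, K4; K45 would additionally require R to be Euclidean. The strongest is K4.

K4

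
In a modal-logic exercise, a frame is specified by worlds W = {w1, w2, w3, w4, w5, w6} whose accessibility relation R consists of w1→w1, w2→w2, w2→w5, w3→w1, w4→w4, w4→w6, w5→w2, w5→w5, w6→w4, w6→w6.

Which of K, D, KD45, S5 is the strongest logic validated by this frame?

Serial (axiom D): yes — every world has a successor (e.g. w1 R w1).
Euclidean (axiom 5): yes — any two successors of a common world are R-related.
Transitive (axiom 4): yes — every two-step R-path is closed by a direct edge.
Reflexive (axiom T): no — w3 is not related to itself.
So F validates K, D, KD45; S5 would additionally require R to be reflexive. The strongest is KD45.

KD45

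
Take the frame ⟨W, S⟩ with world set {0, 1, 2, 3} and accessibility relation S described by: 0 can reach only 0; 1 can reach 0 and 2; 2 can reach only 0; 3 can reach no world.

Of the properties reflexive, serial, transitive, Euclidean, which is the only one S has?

transitive

Reflexive: no — 1 is not related to itself.
Serial: no — 3 has no S-successor.
Transitive: yes — every two-step S-path is closed by a direct edge.
Euclidean: no — 1 S 0 and 1 S 2, but not 0 S 2.
Only transitive holds.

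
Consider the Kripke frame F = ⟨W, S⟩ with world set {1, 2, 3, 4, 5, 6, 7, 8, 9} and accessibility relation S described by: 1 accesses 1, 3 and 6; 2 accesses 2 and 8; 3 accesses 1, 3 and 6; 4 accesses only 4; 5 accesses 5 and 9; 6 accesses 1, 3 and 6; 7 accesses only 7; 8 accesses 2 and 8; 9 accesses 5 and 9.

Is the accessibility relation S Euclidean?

Euclidean: yes — any two successors of a common world are S-related.

Yes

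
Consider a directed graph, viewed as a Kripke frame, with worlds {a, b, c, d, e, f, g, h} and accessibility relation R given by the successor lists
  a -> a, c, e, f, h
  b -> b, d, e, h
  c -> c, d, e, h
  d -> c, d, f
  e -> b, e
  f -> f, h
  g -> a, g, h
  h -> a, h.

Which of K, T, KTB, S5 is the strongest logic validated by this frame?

T

Reflexive (axiom T): yes — every world is R-related to itself.
Symmetric (axiom B): no — a R c but not c R a.
Euclidean (axiom 5): no — a R c and a R f, but not c R f.
So F validates K, T; KTB would additionally require R to be symmetric. The strongest is T.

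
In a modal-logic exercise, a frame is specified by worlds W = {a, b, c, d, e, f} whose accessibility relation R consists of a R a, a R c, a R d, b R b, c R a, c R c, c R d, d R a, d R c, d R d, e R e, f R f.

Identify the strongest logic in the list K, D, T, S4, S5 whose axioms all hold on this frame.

S5

Serial (axiom D): yes — every world has a successor (e.g. a R a).
Reflexive (axiom T): yes — every world is R-related to itself.
Transitive (axiom 4): yes — every two-step R-path is closed by a direct edge.
Euclidean (axiom 5): yes — any two successors of a common world are R-related.
So F validates K, D, T, S4, S5. The strongest is S5.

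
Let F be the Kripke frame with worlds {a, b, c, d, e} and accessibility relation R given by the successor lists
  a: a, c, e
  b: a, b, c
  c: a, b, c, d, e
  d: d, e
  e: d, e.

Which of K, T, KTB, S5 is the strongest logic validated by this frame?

Reflexive (axiom T): yes — every world is R-related to itself.
Symmetric (axiom B): no — a R e but not e R a.
Euclidean (axiom 5): no — a R e and a R c, but not e R c.
So F validates K, T; KTB would additionally require R to be symmetric. The strongest is T.

T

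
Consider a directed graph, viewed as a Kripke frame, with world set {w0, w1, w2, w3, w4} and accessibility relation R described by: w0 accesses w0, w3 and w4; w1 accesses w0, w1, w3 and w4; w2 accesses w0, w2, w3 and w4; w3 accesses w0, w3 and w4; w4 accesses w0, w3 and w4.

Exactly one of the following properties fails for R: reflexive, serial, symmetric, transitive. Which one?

symmetric

Reflexive: yes — every world is R-related to itself.
Serial: yes — every world has a successor (e.g. w0 R w0).
Symmetric: no — w1 R w0 but not w0 R w1.
Transitive: yes — every two-step R-path is closed by a direct edge.
Only symmetric fails.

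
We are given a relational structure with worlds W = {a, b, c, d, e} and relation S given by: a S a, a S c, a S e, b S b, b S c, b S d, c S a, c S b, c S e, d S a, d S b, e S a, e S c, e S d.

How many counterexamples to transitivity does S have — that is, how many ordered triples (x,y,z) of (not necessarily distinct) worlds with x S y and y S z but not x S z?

Enumerating: (a,c,b), (a,e,d), (b,c,a), (b,c,e), (b,d,a), (c,a,c), (c,b,c), (c,b,d), (c,e,c), (c,e,d), (d,a,c), (d,a,e), (d,b,c), (d,b,d), (e,a,e), (e,c,b), (e,c,e), (e,d,b).

18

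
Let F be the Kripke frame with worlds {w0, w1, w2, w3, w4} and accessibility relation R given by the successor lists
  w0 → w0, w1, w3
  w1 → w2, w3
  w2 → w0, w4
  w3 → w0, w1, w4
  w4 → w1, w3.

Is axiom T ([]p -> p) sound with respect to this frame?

The schema T characterises exactly the reflexive frames.
Reflexive: no — w1 is not related to itself.

No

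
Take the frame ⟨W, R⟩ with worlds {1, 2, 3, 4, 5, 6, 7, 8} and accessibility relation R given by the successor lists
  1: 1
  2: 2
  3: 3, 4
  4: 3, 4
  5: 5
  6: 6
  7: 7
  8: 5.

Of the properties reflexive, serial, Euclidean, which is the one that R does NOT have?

reflexive

Reflexive: no — 8 is not related to itself.
Serial: yes — every world has a successor (e.g. 1 R 1).
Euclidean: yes — any two successors of a common world are R-related.
Only reflexive fails.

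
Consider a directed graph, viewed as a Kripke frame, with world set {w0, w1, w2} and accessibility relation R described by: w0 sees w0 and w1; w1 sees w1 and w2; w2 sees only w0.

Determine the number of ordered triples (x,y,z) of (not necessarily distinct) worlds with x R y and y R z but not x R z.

Enumerating: (w0,w1,w2), (w1,w2,w0), (w2,w0,w1).

3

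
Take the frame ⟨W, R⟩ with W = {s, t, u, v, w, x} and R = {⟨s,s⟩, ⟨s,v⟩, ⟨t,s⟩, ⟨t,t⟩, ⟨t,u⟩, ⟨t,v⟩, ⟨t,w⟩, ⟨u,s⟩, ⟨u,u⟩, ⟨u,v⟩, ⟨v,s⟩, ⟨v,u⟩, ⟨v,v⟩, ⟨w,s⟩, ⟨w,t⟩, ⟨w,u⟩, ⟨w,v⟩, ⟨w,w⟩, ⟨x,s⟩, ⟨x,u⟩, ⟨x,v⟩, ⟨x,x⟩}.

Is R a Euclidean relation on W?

Euclidean: no — t R s and t R u, but not s R u.

No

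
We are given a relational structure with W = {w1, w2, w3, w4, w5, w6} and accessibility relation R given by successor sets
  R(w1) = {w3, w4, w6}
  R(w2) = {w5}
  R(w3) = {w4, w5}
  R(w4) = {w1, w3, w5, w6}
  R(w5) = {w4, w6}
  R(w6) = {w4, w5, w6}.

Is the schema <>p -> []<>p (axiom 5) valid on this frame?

No

By correspondence theory, 5 is valid on a frame iff R is Euclidean.
Euclidean: no — w1 R w3 and w1 R w6, but not w3 R w6.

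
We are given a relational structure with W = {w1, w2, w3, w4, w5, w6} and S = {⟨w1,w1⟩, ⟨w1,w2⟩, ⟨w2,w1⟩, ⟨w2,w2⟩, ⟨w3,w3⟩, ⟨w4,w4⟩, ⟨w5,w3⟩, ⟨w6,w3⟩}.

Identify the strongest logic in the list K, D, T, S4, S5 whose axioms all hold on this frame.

D

Serial (axiom D): yes — every world has a successor (e.g. w1 S w1).
Reflexive (axiom T): no — w5 is not related to itself.
Transitive (axiom 4): yes — every two-step S-path is closed by a direct edge.
Euclidean (axiom 5): yes — any two successors of a common world are S-related.
So F validates K, D; T would additionally require S to be reflexive. The strongest is D.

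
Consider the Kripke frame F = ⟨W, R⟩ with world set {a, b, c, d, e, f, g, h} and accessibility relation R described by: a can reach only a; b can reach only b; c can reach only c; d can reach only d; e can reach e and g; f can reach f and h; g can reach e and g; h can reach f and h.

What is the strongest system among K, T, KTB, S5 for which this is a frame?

S5

Reflexive (axiom T): yes — every world is R-related to itself.
Symmetric (axiom B): yes — every pair in R has its reverse in R.
Euclidean (axiom 5): yes — any two successors of a common world are R-related.
So F validates K, T, KTB, S5. The strongest is S5.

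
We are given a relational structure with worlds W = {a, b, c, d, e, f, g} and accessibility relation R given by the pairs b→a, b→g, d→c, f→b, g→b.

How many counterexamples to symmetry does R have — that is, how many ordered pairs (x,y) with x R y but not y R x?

3

Enumerating: (b,a), (d,c), (f,b).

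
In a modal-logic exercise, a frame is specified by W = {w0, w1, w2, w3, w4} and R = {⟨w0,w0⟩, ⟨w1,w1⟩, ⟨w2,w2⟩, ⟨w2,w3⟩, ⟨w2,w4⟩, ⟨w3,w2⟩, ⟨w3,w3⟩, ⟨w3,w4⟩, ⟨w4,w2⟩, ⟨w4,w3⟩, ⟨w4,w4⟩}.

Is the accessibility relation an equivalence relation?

Yes

Reflexive: yes — every world is R-related to itself.
Symmetric: yes — every pair in R has its reverse in R.
Transitive: yes — every two-step R-path is closed by a direct edge.
So R is an equivalence relation.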